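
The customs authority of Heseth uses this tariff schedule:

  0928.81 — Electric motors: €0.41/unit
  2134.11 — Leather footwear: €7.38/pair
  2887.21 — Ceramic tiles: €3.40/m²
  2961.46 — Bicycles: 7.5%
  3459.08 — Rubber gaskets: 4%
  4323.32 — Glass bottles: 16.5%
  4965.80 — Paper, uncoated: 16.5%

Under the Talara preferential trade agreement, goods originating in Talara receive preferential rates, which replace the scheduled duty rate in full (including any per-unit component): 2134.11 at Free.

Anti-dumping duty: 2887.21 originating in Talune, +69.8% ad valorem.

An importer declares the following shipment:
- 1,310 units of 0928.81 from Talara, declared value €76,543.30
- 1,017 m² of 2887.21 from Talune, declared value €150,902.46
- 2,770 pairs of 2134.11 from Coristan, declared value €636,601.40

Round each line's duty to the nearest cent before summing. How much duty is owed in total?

Line 1 (0928.81, Talara, 1,310 units, €76,543.30):
Base rate for 0928.81 is €0.41/unit.
Origin Talara is the FTA partner but 0928.81 is not on the preference list; base rate stands.
Duty = 1,310 × €0.41 = €537.10.
Line 2 (2887.21, Talune, 1,017 m², €150,902.46):
Base rate for 2887.21 is €3.40/m².
Additional duty on 2887.21 from Talune: +69.8% ad valorem. Applied ad valorem rate = 69.8%.
Duty = €150,902.46 × 69.8% + 1,017 × €3.40 = €108,787.72.
Line 3 (2134.11, Coristan, 2,770 pairs, €636,601.40):
Base rate for 2134.11 is €7.38/pair.
2134.11 has an FTA preferential rate, but origin Coristan is not Talara; base rate stands.
Duty = 2,770 × €7.38 = €20,442.60.
Total = €537.10 + €108,787.72 + €20,442.60 = €129,767.42.

€129,767.42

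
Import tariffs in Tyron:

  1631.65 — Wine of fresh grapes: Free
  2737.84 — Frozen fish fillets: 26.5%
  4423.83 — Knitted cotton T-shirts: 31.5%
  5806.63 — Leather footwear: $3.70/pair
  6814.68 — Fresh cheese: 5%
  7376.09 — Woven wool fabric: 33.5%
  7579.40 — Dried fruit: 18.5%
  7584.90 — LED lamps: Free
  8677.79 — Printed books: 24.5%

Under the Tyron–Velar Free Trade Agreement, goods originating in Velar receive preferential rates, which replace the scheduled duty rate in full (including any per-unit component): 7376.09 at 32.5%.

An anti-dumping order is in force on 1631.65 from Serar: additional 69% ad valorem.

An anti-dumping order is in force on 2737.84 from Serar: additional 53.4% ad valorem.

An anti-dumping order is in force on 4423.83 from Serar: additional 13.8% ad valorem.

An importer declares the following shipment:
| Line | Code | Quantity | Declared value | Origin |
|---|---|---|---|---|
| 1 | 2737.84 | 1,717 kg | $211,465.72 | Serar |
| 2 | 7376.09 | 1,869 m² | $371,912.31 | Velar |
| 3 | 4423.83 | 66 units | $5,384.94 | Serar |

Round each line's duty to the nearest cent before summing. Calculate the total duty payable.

Line 1 (2737.84, Serar, 1,717 kg, $211,465.72):
Base rate for 2737.84 is 26.5%.
Additional duty on 2737.84 from Serar: +53.4%. Applied ad valorem rate: 26.5% + 53.4% = 79.9%.
Duty = $211,465.72 × 79.9% = $168,961.11.
Line 2 (7376.09, Velar, 1,869 m², $371,912.31):
Base rate for 7376.09 is 33.5%.
Origin Velar qualifies under the Tyron–Velar agreement and 7376.09 is covered: preferential rate 32.5% applies instead.
Duty = $371,912.31 × 32.5% = $120,871.50.
Line 3 (4423.83, Serar, 66 units, $5,384.94):
Base rate for 4423.83 is 31.5%.
Additional duty on 4423.83 from Serar: +13.8%. Applied ad valorem rate: 31.5% + 13.8% = 45.3%.
Duty = $5,384.94 × 45.3% = $2,439.38.
Total = $168,961.11 + $120,871.50 + $2,439.38 = $292,271.99.

$292,271.99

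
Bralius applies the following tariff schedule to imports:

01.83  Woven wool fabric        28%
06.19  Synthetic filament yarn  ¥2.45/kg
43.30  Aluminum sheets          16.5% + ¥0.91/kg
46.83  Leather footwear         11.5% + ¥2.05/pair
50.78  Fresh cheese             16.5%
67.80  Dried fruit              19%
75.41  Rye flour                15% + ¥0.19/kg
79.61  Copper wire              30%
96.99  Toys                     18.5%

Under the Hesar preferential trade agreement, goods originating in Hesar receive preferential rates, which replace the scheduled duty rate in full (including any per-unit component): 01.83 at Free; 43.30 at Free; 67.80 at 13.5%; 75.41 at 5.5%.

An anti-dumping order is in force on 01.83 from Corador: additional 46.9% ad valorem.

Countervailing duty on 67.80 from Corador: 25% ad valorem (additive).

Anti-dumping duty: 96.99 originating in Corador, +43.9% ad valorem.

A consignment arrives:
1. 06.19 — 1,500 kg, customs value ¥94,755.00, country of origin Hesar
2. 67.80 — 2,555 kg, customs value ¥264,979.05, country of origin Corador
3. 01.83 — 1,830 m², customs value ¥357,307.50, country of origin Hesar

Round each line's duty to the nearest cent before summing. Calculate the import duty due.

Line 1 (06.19, Hesar, 1,500 kg, ¥94,755.00):
Base rate for 06.19 is ¥2.45/kg.
Origin Hesar is the FTA partner but 06.19 is not on the preference list; base rate stands.
Duty = 1,500 × ¥2.45 = ¥3,675.00.
Line 2 (67.80, Corador, 2,555 kg, ¥264,979.05):
Base rate for 67.80 is 19%.
67.80 has an FTA preferential rate, but origin Corador is not Hesar; base rate stands.
Additional duty on 67.80 from Corador: +25%. Applied ad valorem rate: 19% + 25% = 44%.
Duty = ¥264,979.05 × 44% = ¥116,590.78.
Line 3 (01.83, Hesar, 1,830 m², ¥357,307.50):
Base rate for 01.83 is 28%.
Origin Hesar qualifies under the Bralius–Hesar agreement and 01.83 is covered: preferential rate Free applies instead.
The additional-duty order on 01.83 targets Corador, not Hesar; it does not apply.
Duty = ¥357,307.50 × 0% = ¥0.00.
Total = ¥3,675.00 + ¥116,590.78 + ¥0.00 = ¥120,265.78.

¥120,265.78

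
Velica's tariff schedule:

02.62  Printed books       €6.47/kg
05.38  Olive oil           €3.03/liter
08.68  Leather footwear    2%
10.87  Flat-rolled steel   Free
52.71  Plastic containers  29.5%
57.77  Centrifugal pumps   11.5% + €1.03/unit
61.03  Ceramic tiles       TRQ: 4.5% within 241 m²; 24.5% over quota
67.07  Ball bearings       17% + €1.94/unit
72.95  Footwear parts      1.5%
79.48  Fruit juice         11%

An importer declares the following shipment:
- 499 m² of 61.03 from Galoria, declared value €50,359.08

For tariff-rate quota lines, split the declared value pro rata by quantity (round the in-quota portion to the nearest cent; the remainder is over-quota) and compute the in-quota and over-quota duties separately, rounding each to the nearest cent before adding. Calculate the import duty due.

€7,473.63

Line 1 (61.03, Galoria, 499 m², €50,359.08):
Code 61.03 is under a tariff-rate quota (threshold 241 m²). In-quota: 241 m² at 4.5%; over-quota: 258 m² at 24.5%.
Pro-rata value split: in-quota = €50,359.08 × 241/499 = €24,321.72; over-quota = €50,359.08 − €24,321.72 = €26,037.36.
In-quota duty = €24,321.72 × 4.5% = €1,094.48. Over-quota duty = €26,037.36 × 24.5% = €6,379.15.
Line duty = €1,094.48 + €6,379.15 = €7,473.63.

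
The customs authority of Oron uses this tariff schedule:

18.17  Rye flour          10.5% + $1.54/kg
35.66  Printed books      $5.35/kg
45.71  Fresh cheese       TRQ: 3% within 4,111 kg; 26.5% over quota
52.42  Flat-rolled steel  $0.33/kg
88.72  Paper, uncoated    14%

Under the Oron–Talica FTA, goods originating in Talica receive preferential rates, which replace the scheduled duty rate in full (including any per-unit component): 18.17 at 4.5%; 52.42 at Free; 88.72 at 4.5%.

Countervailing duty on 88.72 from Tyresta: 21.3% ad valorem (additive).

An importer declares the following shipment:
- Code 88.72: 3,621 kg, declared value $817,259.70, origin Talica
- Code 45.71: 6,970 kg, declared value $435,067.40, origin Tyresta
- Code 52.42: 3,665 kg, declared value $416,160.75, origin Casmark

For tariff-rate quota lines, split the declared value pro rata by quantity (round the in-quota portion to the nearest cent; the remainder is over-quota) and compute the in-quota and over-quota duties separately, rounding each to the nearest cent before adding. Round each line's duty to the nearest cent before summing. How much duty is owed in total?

$92,975.98

Line 1 (88.72, Talica, 3,621 kg, $817,259.70):
Base rate for 88.72 is 14%.
Origin Talica qualifies under the Oron–Talica agreement and 88.72 is covered: preferential rate 4.5% applies instead.
The additional-duty order on 88.72 targets Tyresta, not Talica; it does not apply.
Duty = $817,259.70 × 4.5% = $36,776.69.
Line 2 (45.71, Tyresta, 6,970 kg, $435,067.40):
Code 45.71 is under a tariff-rate quota (threshold 4,111 kg). In-quota: 4,111 kg at 3%; over-quota: 2,859 kg at 26.5%.
Pro-rata value split: in-quota = $435,067.40 × 4,111/6,970 = $256,608.62; over-quota = $435,067.40 − $256,608.62 = $178,458.78.
In-quota duty = $256,608.62 × 3% = $7,698.26. Over-quota duty = $178,458.78 × 26.5% = $47,291.58.
Line duty = $7,698.26 + $47,291.58 = $54,989.84.
Line 3 (52.42, Casmark, 3,665 kg, $416,160.75):
Base rate for 52.42 is $0.33/kg.
52.42 has an FTA preferential rate, but origin Casmark is not Talica; base rate stands.
Duty = 3,665 × $0.33 = $1,209.45.
Total = $36,776.69 + $54,989.84 + $1,209.45 = $92,975.98.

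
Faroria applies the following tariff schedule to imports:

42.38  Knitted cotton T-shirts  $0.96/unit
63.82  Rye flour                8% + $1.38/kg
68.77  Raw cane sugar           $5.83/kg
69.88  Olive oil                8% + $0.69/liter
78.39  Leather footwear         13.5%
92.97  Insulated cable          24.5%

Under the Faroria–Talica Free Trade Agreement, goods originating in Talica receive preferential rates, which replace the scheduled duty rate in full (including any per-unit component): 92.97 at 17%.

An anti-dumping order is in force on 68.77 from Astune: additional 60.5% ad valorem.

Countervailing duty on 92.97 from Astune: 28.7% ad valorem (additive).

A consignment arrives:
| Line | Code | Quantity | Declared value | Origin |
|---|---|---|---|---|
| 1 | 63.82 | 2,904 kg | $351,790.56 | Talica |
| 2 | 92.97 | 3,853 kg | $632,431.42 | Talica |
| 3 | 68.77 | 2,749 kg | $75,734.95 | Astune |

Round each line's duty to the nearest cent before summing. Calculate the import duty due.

Line 1 (63.82, Talica, 2,904 kg, $351,790.56):
Base rate for 63.82 is 8% + $1.38/kg.
Origin Talica is the FTA partner but 63.82 is not on the preference list; base rate stands.
Duty = $351,790.56 × 8% + 2,904 × $1.38 = $32,150.76.
Line 2 (92.97, Talica, 3,853 kg, $632,431.42):
Base rate for 92.97 is 24.5%.
Origin Talica qualifies under the Faroria–Talica agreement and 92.97 is covered: preferential rate 17% applies instead.
The additional-duty order on 92.97 targets Astune, not Talica; it does not apply.
Duty = $632,431.42 × 17% = $107,513.34.
Line 3 (68.77, Astune, 2,749 kg, $75,734.95):
Base rate for 68.77 is $5.83/kg.
Additional duty on 68.77 from Astune: +60.5% ad valorem. Applied ad valorem rate = 60.5%.
Duty = $75,734.95 × 60.5% + 2,749 × $5.83 = $61,846.31.
Total = $32,150.76 + $107,513.34 + $61,846.31 = $201,510.41.

$201,510.41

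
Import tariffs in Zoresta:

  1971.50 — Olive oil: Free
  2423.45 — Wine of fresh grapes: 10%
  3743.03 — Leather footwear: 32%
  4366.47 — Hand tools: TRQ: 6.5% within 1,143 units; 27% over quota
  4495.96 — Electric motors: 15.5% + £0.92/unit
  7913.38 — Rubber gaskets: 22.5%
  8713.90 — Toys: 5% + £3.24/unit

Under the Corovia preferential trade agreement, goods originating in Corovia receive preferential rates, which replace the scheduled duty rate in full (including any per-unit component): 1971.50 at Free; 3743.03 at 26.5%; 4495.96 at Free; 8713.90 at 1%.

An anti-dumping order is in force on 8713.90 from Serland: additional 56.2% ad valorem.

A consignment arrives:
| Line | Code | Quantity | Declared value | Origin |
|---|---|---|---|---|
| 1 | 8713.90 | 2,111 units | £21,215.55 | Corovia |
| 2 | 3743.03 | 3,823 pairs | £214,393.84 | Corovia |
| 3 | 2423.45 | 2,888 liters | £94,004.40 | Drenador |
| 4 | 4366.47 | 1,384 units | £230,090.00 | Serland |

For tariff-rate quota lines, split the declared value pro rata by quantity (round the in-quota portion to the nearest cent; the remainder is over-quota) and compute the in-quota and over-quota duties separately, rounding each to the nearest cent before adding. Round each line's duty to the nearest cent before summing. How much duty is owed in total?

£89,596.40

Line 1 (8713.90, Corovia, 2,111 units, £21,215.55):
Base rate for 8713.90 is 5% + £3.24/unit.
Origin Corovia qualifies under the Zoresta–Corovia agreement and 8713.90 is covered: preferential rate 1% applies instead.
The additional-duty order on 8713.90 targets Serland, not Corovia; it does not apply.
Duty = £21,215.55 × 1% = £212.16.
Line 2 (3743.03, Corovia, 3,823 pairs, £214,393.84):
Base rate for 3743.03 is 32%.
Origin Corovia qualifies under the Zoresta–Corovia agreement and 3743.03 is covered: preferential rate 26.5% applies instead.
Duty = £214,393.84 × 26.5% = £56,814.37.
Line 3 (2423.45, Drenador, 2,888 liters, £94,004.40):
Base rate for 2423.45 is 10%.
Duty = £94,004.40 × 10% = £9,400.44.
Line 4 (4366.47, Serland, 1,384 units, £230,090.00):
Code 4366.47 is under a tariff-rate quota (threshold 1,143 units). In-quota: 1,143 units at 6.5%; over-quota: 241 units at 27%.
Pro-rata value split: in-quota = £230,090.00 × 1,143/1,384 = £190,023.75; over-quota = £230,090.00 − £190,023.75 = £40,066.25.
In-quota duty = £190,023.75 × 6.5% = £12,351.54. Over-quota duty = £40,066.25 × 27% = £10,817.89.
Line duty = £12,351.54 + £10,817.89 = £23,169.43.
Total = £212.16 + £56,814.37 + £9,400.44 + £23,169.43 = £89,596.40.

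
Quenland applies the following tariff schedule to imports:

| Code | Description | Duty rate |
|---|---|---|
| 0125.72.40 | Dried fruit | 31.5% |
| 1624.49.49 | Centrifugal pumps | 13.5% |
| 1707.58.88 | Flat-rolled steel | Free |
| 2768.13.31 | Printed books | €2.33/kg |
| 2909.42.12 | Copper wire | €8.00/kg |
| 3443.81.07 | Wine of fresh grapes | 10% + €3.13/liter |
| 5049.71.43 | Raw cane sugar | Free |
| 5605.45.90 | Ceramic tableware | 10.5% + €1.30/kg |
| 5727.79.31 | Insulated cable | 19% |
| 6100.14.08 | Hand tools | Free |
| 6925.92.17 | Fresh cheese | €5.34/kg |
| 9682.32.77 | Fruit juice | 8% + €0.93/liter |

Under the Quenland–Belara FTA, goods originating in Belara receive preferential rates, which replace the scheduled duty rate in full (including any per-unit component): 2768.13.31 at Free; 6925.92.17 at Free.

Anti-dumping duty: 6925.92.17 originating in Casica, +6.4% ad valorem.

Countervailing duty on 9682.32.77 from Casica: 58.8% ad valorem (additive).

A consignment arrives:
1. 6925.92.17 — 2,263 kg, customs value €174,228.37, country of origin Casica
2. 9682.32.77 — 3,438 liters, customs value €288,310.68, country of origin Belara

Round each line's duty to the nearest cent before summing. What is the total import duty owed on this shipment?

€49,497.23

Line 1 (6925.92.17, Casica, 2,263 kg, €174,228.37):
Base rate for 6925.92.17 is €5.34/kg.
6925.92.17 has an FTA preferential rate, but origin Casica is not Belara; base rate stands.
Additional duty on 6925.92.17 from Casica: +6.4% ad valorem. Applied ad valorem rate = 6.4%.
Duty = €174,228.37 × 6.4% + 2,263 × €5.34 = €23,235.04.
Line 2 (9682.32.77, Belara, 3,438 liters, €288,310.68):
Base rate for 9682.32.77 is 8% + €0.93/liter.
Origin Belara is the FTA partner but 9682.32.77 is not on the preference list; base rate stands.
The additional-duty order on 9682.32.77 targets Casica, not Belara; it does not apply.
Duty = €288,310.68 × 8% + 3,438 × €0.93 = €26,262.19.
Total = €23,235.04 + €26,262.19 = €49,497.23.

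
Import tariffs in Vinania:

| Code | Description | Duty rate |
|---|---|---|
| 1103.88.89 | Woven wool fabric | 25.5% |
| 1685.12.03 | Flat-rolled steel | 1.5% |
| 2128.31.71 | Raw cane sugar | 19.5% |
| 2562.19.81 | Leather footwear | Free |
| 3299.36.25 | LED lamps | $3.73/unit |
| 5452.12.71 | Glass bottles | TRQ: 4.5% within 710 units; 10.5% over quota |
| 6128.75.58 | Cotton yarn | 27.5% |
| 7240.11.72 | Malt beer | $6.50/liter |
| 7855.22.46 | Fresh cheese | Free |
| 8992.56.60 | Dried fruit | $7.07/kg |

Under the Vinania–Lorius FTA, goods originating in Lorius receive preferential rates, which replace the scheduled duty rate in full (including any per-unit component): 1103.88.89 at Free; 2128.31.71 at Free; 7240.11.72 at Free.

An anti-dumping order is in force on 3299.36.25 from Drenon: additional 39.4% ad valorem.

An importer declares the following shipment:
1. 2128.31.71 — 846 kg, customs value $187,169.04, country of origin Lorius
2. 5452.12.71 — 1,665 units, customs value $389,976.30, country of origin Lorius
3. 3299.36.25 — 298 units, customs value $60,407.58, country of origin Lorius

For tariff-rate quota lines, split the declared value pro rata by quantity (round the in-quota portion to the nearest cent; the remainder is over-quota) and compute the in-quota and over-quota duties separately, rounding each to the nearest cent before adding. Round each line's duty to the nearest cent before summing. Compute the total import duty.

$32,081.28

Line 1 (2128.31.71, Lorius, 846 kg, $187,169.04):
Base rate for 2128.31.71 is 19.5%.
Origin Lorius qualifies under the Vinania–Lorius agreement and 2128.31.71 is covered: preferential rate Free applies instead.
Duty = $187,169.04 × 0% = $0.00.
Line 2 (5452.12.71, Lorius, 1,665 units, $389,976.30):
Code 5452.12.71 is under a tariff-rate quota (threshold 710 units). In-quota: 710 units at 4.5%; over-quota: 955 units at 10.5%.
Pro-rata value split: in-quota = $389,976.30 × 710/1,665 = $166,296.20; over-quota = $389,976.30 − $166,296.20 = $223,680.10.
In-quota duty = $166,296.20 × 4.5% = $7,483.33. Over-quota duty = $223,680.10 × 10.5% = $23,486.41.
Line duty = $7,483.33 + $23,486.41 = $30,969.74.
Line 3 (3299.36.25, Lorius, 298 units, $60,407.58):
Base rate for 3299.36.25 is $3.73/unit.
Origin Lorius is the FTA partner but 3299.36.25 is not on the preference list; base rate stands.
The additional-duty order on 3299.36.25 targets Drenon, not Lorius; it does not apply.
Duty = 298 × $3.73 = $1,111.54.
Total = $0.00 + $30,969.74 + $1,111.54 = $32,081.28.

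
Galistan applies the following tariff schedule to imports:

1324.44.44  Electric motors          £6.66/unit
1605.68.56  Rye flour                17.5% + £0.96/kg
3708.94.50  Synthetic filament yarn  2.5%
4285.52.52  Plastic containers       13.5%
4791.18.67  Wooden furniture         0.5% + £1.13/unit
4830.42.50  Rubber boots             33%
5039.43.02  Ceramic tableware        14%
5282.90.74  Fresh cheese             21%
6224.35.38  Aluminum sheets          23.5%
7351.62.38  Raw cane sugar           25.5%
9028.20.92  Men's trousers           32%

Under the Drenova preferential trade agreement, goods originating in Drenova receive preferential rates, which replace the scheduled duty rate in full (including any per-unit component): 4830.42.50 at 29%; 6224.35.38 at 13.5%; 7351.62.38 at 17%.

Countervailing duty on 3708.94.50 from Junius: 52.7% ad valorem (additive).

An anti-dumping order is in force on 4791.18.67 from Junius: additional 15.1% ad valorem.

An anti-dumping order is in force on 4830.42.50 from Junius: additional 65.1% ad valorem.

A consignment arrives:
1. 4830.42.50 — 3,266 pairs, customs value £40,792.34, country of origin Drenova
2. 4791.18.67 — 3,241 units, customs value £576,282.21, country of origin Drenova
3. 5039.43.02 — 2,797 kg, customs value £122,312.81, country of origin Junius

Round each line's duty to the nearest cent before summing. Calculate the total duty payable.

£35,497.31

Line 1 (4830.42.50, Drenova, 3,266 pairs, £40,792.34):
Base rate for 4830.42.50 is 33%.
Origin Drenova qualifies under the Galistan–Drenova agreement and 4830.42.50 is covered: preferential rate 29% applies instead.
The additional-duty order on 4830.42.50 targets Junius, not Drenova; it does not apply.
Duty = £40,792.34 × 29% = £11,829.78.
Line 2 (4791.18.67, Drenova, 3,241 units, £576,282.21):
Base rate for 4791.18.67 is 0.5% + £1.13/unit.
Origin Drenova is the FTA partner but 4791.18.67 is not on the preference list; base rate stands.
The additional-duty order on 4791.18.67 targets Junius, not Drenova; it does not apply.
Duty = £576,282.21 × 0.5% + 3,241 × £1.13 = £6,543.74.
Line 3 (5039.43.02, Junius, 2,797 kg, £122,312.81):
Base rate for 5039.43.02 is 14%.
Duty = £122,312.81 × 14% = £17,123.79.
Total = £11,829.78 + £6,543.74 + £17,123.79 = £35,497.31.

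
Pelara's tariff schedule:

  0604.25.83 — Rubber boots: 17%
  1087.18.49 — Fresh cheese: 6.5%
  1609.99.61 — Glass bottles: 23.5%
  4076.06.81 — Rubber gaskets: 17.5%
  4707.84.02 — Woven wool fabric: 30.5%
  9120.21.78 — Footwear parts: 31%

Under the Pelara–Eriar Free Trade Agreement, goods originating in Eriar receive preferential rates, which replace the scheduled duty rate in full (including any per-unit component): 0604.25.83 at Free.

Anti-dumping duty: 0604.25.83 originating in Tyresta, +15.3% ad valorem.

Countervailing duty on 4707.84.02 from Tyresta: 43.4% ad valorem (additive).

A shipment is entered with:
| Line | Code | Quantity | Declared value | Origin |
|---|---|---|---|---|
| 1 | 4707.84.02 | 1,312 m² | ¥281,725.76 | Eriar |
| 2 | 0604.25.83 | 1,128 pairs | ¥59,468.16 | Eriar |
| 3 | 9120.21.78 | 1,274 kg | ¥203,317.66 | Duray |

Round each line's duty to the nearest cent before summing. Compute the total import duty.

Line 1 (4707.84.02, Eriar, 1,312 m², ¥281,725.76):
Base rate for 4707.84.02 is 30.5%.
Origin Eriar is the FTA partner but 4707.84.02 is not on the preference list; base rate stands.
The additional-duty order on 4707.84.02 targets Tyresta, not Eriar; it does not apply.
Duty = ¥281,725.76 × 30.5% = ¥85,926.36.
Line 2 (0604.25.83, Eriar, 1,128 pairs, ¥59,468.16):
Base rate for 0604.25.83 is 17%.
Origin Eriar qualifies under the Pelara–Eriar agreement and 0604.25.83 is covered: preferential rate Free applies instead.
The additional-duty order on 0604.25.83 targets Tyresta, not Eriar; it does not apply.
Duty = ¥59,468.16 × 0% = ¥0.00.
Line 3 (9120.21.78, Duray, 1,274 kg, ¥203,317.66):
Base rate for 9120.21.78 is 31%.
Duty = ¥203,317.66 × 31% = ¥63,028.47.
Total = ¥85,926.36 + ¥0.00 + ¥63,028.47 = ¥148,954.83.

¥148,954.83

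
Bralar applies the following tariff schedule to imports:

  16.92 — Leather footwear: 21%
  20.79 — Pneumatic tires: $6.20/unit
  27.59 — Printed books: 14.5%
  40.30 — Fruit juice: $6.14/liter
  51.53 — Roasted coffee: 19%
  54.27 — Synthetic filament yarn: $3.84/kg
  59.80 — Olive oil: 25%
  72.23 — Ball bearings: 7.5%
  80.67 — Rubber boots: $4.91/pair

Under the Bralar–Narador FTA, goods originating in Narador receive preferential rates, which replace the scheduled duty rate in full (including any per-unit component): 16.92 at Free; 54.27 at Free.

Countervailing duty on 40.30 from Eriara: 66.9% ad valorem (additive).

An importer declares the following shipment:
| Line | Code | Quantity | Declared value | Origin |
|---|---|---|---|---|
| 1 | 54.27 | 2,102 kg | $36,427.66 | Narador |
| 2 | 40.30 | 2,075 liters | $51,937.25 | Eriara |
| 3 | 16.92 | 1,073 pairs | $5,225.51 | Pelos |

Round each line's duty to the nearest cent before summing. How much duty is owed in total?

Line 1 (54.27, Narador, 2,102 kg, $36,427.66):
Base rate for 54.27 is $3.84/kg.
Origin Narador qualifies under the Bralar–Narador agreement and 54.27 is covered: preferential rate Free applies instead.
Duty = $36,427.66 × 0% = $0.00.
Line 2 (40.30, Eriara, 2,075 liters, $51,937.25):
Base rate for 40.30 is $6.14/liter.
Additional duty on 40.30 from Eriara: +66.9% ad valorem. Applied ad valorem rate = 66.9%.
Duty = $51,937.25 × 66.9% + 2,075 × $6.14 = $47,486.52.
Line 3 (16.92, Pelos, 1,073 pairs, $5,225.51):
Base rate for 16.92 is 21%.
16.92 has an FTA preferential rate, but origin Pelos is not Narador; base rate stands.
Duty = $5,225.51 × 21% = $1,097.36.
Total = $0.00 + $47,486.52 + $1,097.36 = $48,583.88.

$48,583.88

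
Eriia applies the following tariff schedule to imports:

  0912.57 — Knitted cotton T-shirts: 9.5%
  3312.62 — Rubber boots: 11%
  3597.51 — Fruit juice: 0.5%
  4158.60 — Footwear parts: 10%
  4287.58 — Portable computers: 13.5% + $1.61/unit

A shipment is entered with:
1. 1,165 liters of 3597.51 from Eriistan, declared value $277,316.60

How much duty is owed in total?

$1,386.58

Line 1 (3597.51, Eriistan, 1,165 liters, $277,316.60):
Base rate for 3597.51 is 0.5%.
Duty = $277,316.60 × 0.5% = $1,386.58.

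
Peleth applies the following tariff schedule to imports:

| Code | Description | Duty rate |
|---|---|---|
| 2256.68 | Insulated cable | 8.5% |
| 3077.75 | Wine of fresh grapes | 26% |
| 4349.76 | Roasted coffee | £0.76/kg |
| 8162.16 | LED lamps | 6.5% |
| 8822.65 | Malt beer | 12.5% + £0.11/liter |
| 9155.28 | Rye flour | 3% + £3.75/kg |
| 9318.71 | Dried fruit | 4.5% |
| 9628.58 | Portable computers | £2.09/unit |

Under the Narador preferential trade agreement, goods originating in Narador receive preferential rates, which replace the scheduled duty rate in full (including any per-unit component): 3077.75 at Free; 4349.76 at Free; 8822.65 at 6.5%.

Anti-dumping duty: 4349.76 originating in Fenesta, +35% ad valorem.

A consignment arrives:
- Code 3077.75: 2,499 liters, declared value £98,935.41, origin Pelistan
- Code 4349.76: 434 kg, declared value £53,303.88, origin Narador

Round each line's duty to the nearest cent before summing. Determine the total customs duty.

£25,723.21

Line 1 (3077.75, Pelistan, 2,499 liters, £98,935.41):
Base rate for 3077.75 is 26%.
3077.75 has an FTA preferential rate, but origin Pelistan is not Narador; base rate stands.
Duty = £98,935.41 × 26% = £25,723.21.
Line 2 (4349.76, Narador, 434 kg, £53,303.88):
Base rate for 4349.76 is £0.76/kg.
Origin Narador qualifies under the Peleth–Narador agreement and 4349.76 is covered: preferential rate Free applies instead.
The additional-duty order on 4349.76 targets Fenesta, not Narador; it does not apply.
Duty = £53,303.88 × 0% = £0.00.
Total = £25,723.21 + £0.00 = £25,723.21.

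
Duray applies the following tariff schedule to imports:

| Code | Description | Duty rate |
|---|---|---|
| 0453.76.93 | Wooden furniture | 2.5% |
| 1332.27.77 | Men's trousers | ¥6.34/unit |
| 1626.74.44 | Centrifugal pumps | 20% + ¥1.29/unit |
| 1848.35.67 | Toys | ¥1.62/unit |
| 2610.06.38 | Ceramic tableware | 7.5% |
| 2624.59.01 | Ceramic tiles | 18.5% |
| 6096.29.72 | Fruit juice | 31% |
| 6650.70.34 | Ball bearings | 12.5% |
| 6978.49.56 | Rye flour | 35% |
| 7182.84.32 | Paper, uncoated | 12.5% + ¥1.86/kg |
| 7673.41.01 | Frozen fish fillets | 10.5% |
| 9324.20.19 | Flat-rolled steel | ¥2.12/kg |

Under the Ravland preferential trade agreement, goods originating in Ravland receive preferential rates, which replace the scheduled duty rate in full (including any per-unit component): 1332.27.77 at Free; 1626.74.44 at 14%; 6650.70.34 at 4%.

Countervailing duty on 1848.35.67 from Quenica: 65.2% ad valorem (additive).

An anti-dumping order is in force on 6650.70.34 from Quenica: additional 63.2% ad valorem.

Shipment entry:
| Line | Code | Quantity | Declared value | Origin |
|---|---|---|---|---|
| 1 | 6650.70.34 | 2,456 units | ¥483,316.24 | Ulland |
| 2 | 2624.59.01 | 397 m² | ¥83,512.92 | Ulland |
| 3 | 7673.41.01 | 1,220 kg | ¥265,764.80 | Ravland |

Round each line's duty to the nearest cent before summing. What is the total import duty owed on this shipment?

Line 1 (6650.70.34, Ulland, 2,456 units, ¥483,316.24):
Base rate for 6650.70.34 is 12.5%.
6650.70.34 has an FTA preferential rate, but origin Ulland is not Ravland; base rate stands.
The additional-duty order on 6650.70.34 targets Quenica, not Ulland; it does not apply.
Duty = ¥483,316.24 × 12.5% = ¥60,414.53.
Line 2 (2624.59.01, Ulland, 397 m², ¥83,512.92):
Base rate for 2624.59.01 is 18.5%.
Duty = ¥83,512.92 × 18.5% = ¥15,449.89.
Line 3 (7673.41.01, Ravland, 1,220 kg, ¥265,764.80):
Base rate for 7673.41.01 is 10.5%.
Origin Ravland is the FTA partner but 7673.41.01 is not on the preference list; base rate stands.
Duty = ¥265,764.80 × 10.5% = ¥27,905.30.
Total = ¥60,414.53 + ¥15,449.89 + ¥27,905.30 = ¥103,769.72.

¥103,769.72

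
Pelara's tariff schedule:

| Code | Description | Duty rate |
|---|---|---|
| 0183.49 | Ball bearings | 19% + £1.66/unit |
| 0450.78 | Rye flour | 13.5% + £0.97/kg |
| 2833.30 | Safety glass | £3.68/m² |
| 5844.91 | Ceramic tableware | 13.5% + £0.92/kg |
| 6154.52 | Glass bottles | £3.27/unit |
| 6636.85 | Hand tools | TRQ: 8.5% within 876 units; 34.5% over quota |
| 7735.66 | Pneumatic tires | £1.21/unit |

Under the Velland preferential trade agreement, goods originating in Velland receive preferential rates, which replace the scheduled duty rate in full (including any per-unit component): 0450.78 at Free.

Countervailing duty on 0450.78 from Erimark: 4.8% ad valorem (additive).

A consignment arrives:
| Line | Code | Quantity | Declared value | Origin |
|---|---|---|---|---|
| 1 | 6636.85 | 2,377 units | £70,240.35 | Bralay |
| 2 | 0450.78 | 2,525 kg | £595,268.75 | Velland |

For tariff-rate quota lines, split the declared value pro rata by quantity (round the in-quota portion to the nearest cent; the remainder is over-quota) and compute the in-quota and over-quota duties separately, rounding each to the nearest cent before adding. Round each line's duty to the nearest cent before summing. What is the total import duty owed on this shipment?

Line 1 (6636.85, Bralay, 2,377 units, £70,240.35):
Code 6636.85 is under a tariff-rate quota (threshold 876 units). In-quota: 876 units at 8.5%; over-quota: 1,501 units at 34.5%.
Pro-rata value split: in-quota = £70,240.35 × 876/2,377 = £25,885.80; over-quota = £70,240.35 − £25,885.80 = £44,354.55.
In-quota duty = £25,885.80 × 8.5% = £2,200.29. Over-quota duty = £44,354.55 × 34.5% = £15,302.32.
Line duty = £2,200.29 + £15,302.32 = £17,502.61.
Line 2 (0450.78, Velland, 2,525 kg, £595,268.75):
Base rate for 0450.78 is 13.5% + £0.97/kg.
Origin Velland qualifies under the Pelara–Velland agreement and 0450.78 is covered: preferential rate Free applies instead.
The additional-duty order on 0450.78 targets Erimark, not Velland; it does not apply.
Duty = £595,268.75 × 0% = £0.00.
Total = £17,502.61 + £0.00 = £17,502.61.

£17,502.61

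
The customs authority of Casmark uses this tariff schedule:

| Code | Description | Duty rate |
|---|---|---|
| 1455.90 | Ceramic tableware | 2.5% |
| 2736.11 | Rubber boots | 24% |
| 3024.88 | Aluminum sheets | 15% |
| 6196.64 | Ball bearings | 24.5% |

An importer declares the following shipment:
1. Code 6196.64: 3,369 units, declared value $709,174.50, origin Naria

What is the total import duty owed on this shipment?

Line 1 (6196.64, Naria, 3,369 units, $709,174.50):
Base rate for 6196.64 is 24.5%.
Duty = $709,174.50 × 24.5% = $173,747.75.

$173,747.75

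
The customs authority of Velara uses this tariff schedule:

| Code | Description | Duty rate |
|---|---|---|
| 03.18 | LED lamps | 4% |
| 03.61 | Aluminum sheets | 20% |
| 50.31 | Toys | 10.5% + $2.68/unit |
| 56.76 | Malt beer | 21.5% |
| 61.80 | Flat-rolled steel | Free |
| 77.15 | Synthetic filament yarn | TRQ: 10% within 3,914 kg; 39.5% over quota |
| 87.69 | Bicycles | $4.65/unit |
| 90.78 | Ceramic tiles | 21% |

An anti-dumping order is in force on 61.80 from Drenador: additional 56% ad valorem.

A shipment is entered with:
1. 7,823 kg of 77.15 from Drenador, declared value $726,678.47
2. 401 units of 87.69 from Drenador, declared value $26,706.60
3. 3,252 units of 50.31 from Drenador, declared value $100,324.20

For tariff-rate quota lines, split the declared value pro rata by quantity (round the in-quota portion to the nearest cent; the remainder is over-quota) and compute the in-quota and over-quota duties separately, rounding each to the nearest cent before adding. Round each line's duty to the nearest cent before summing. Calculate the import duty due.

Line 1 (77.15, Drenador, 7,823 kg, $726,678.47):
Code 77.15 is under a tariff-rate quota (threshold 3,914 kg). In-quota: 3,914 kg at 10%; over-quota: 3,909 kg at 39.5%.
Pro-rata value split: in-quota = $726,678.47 × 3,914/7,823 = $363,571.46; over-quota = $726,678.47 − $363,571.46 = $363,107.01.
In-quota duty = $363,571.46 × 10% = $36,357.15. Over-quota duty = $363,107.01 × 39.5% = $143,427.27.
Line duty = $36,357.15 + $143,427.27 = $179,784.42.
Line 2 (87.69, Drenador, 401 units, $26,706.60):
Base rate for 87.69 is $4.65/unit.
Duty = 401 × $4.65 = $1,864.65.
Line 3 (50.31, Drenador, 3,252 units, $100,324.20):
Base rate for 50.31 is 10.5% + $2.68/unit.
Duty = $100,324.20 × 10.5% + 3,252 × $2.68 = $19,249.40.
Total = $179,784.42 + $1,864.65 + $19,249.40 = $200,898.47.

$200,898.47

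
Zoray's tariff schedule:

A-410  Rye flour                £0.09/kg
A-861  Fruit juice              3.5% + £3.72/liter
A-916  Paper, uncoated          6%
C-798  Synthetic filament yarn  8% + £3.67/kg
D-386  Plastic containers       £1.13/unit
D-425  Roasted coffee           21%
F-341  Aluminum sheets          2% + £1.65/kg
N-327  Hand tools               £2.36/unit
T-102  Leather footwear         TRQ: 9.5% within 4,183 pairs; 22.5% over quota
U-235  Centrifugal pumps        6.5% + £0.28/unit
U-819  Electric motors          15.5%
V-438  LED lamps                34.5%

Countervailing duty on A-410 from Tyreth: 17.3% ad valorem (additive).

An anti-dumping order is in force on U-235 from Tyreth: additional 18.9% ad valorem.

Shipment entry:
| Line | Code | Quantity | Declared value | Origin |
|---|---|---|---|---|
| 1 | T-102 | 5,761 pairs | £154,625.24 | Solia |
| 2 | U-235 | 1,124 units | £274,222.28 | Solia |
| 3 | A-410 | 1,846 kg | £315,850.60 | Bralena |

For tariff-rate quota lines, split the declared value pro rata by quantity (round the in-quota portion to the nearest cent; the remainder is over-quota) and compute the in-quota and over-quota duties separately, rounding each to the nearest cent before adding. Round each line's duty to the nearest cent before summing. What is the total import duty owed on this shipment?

Line 1 (T-102, Solia, 5,761 pairs, £154,625.24):
Code T-102 is under a tariff-rate quota (threshold 4,183 pairs). In-quota: 4,183 pairs at 9.5%; over-quota: 1,578 pairs at 22.5%.
Pro-rata value split: in-quota = £154,625.24 × 4,183/5,761 = £112,271.72; over-quota = £154,625.24 − £112,271.72 = £42,353.52.
In-quota duty = £112,271.72 × 9.5% = £10,665.81. Over-quota duty = £42,353.52 × 22.5% = £9,529.54.
Line duty = £10,665.81 + £9,529.54 = £20,195.35.
Line 2 (U-235, Solia, 1,124 units, £274,222.28):
Base rate for U-235 is 6.5% + £0.28/unit.
The additional-duty order on U-235 targets Tyreth, not Solia; it does not apply.
Duty = £274,222.28 × 6.5% + 1,124 × £0.28 = £18,139.17.
Line 3 (A-410, Bralena, 1,846 kg, £315,850.60):
Base rate for A-410 is £0.09/kg.
The additional-duty order on A-410 targets Tyreth, not Bralena; it does not apply.
Duty = 1,846 × £0.09 = £166.14.
Total = £20,195.35 + £18,139.17 + £166.14 = £38,500.66.

£38,500.66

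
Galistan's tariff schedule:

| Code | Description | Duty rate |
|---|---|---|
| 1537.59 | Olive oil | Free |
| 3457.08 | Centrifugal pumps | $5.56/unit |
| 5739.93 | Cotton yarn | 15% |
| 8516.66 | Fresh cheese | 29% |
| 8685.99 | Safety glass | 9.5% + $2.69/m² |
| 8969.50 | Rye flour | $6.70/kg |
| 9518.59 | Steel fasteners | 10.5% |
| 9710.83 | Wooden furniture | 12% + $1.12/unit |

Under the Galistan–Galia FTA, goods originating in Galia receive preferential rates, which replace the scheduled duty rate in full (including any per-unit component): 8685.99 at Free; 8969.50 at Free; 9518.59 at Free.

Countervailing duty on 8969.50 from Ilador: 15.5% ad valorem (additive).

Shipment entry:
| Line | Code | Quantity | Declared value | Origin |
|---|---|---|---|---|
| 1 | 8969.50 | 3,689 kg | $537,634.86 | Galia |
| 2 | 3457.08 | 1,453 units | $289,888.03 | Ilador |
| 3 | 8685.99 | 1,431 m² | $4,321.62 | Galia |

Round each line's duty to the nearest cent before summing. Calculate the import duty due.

$8,078.68

Line 1 (8969.50, Galia, 3,689 kg, $537,634.86):
Base rate for 8969.50 is $6.70/kg.
Origin Galia qualifies under the Galistan–Galia agreement and 8969.50 is covered: preferential rate Free applies instead.
The additional-duty order on 8969.50 targets Ilador, not Galia; it does not apply.
Duty = $537,634.86 × 0% = $0.00.
Line 2 (3457.08, Ilador, 1,453 units, $289,888.03):
Base rate for 3457.08 is $5.56/unit.
Duty = 1,453 × $5.56 = $8,078.68.
Line 3 (8685.99, Galia, 1,431 m², $4,321.62):
Base rate for 8685.99 is 9.5% + $2.69/m².
Origin Galia qualifies under the Galistan–Galia agreement and 8685.99 is covered: preferential rate Free applies instead.
Duty = $4,321.62 × 0% = $0.00.
Total = $0.00 + $8,078.68 + $0.00 = $8,078.68.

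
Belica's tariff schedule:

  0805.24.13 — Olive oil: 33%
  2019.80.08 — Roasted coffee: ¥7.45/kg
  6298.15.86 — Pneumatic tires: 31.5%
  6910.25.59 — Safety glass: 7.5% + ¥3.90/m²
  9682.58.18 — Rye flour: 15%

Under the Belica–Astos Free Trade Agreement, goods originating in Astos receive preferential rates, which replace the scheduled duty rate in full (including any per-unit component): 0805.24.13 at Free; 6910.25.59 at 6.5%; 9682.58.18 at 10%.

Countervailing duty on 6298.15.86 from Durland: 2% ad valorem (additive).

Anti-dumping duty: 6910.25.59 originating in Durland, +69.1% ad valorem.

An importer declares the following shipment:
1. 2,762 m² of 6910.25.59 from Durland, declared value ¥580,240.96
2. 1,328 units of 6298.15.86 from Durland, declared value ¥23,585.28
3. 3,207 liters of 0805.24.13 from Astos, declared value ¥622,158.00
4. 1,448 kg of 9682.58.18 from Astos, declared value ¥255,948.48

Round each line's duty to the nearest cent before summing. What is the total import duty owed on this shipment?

Line 1 (6910.25.59, Durland, 2,762 m², ¥580,240.96):
Base rate for 6910.25.59 is 7.5% + ¥3.90/m².
6910.25.59 has an FTA preferential rate, but origin Durland is not Astos; base rate stands.
Additional duty on 6910.25.59 from Durland: +69.1%. Applied ad valorem rate: 7.5% + 69.1% = 76.6%.
Duty = ¥580,240.96 × 76.6% + 2,762 × ¥3.90 = ¥455,236.38.
Line 2 (6298.15.86, Durland, 1,328 units, ¥23,585.28):
Base rate for 6298.15.86 is 31.5%.
Additional duty on 6298.15.86 from Durland: +2%. Applied ad valorem rate: 31.5% + 2% = 33.5%.
Duty = ¥23,585.28 × 33.5% = ¥7,901.07.
Line 3 (0805.24.13, Astos, 3,207 liters, ¥622,158.00):
Base rate for 0805.24.13 is 33%.
Origin Astos qualifies under the Belica–Astos agreement and 0805.24.13 is covered: preferential rate Free applies instead.
Duty = ¥622,158.00 × 0% = ¥0.00.
Line 4 (9682.58.18, Astos, 1,448 kg, ¥255,948.48):
Base rate for 9682.58.18 is 15%.
Origin Astos qualifies under the Belica–Astos agreement and 9682.58.18 is covered: preferential rate 10% applies instead.
Duty = ¥255,948.48 × 10% = ¥25,594.85.
Total = ¥455,236.38 + ¥7,901.07 + ¥0.00 + ¥25,594.85 = ¥488,732.30.

¥488,732.30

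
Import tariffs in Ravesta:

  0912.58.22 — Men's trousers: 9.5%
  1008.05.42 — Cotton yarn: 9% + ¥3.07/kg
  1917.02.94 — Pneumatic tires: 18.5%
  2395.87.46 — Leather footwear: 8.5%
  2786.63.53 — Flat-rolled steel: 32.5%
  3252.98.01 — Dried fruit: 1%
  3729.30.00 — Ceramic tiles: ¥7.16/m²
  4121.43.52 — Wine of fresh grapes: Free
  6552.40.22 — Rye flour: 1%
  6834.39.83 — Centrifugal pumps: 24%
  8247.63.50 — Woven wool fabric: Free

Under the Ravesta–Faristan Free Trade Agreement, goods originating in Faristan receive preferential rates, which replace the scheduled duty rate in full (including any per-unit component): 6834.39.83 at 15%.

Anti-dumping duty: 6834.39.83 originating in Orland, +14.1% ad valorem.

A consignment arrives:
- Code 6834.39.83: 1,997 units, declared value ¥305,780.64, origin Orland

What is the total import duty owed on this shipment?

¥116,502.42

Line 1 (6834.39.83, Orland, 1,997 units, ¥305,780.64):
Base rate for 6834.39.83 is 24%.
6834.39.83 has an FTA preferential rate, but origin Orland is not Faristan; base rate stands.
Additional duty on 6834.39.83 from Orland: +14.1%. Applied ad valorem rate: 24% + 14.1% = 38.1%.
Duty = ¥305,780.64 × 38.1% = ¥116,502.42.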